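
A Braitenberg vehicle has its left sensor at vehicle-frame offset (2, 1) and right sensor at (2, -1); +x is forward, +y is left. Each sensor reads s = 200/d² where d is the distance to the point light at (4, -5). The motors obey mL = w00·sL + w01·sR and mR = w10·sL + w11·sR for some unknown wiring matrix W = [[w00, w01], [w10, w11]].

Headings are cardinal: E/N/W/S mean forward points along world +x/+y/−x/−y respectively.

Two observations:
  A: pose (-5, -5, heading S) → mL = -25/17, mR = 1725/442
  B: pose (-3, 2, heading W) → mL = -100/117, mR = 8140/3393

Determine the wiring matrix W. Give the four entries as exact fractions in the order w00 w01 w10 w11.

-1/2 0 1 1/2

obs A: pose=(-5,-5,S) → sL=50/17, sR=25/13, mL=-25/17, mR=1725/442
obs B: pose=(-3,2,W) → sL=200/117, sR=40/29, mL=-100/117, mR=8140/3393
sensor matrix S = [[50/17, 25/13], [200/117, 40/29]]; det S = 577000/749853
solve [mL_A; mL_B] = S·[w00; w01] and [mR_A; mR_B] = S·[w10; w11]:
  w00 = -1/2, w01 = 0, w10 = 1, w11 = 1/2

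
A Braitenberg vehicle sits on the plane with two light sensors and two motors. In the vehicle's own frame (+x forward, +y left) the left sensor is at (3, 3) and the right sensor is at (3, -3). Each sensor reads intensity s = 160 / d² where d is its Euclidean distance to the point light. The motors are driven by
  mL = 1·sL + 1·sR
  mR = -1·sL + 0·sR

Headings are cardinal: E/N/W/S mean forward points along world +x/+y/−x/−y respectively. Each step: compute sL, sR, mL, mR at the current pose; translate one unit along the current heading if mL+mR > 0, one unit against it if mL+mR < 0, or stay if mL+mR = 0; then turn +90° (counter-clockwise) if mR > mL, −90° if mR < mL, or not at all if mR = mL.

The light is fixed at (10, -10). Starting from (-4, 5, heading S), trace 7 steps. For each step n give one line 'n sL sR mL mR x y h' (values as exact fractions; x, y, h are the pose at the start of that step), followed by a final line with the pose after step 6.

0 32/53 160/433 22336/22949 -32/53 -4 5 S
1 16/41 80/289 7904/11849 -16/41 -4 4 W
2 160/613 160/433 167360/265429 -160/613 -5 4 N
3 40/117 5/9 35/39 -40/117 -5 5 E
4 32/53 160/433 22336/22949 -32/53 -4 5 S
5 16/41 80/289 7904/11849 -16/41 -4 4 W
6 160/613 160/433 167360/265429 -160/613 -5 4 N
final -5 5 E

n=0: pose=(-4,5,S); sL=32/53, sR=160/433; mL=22336/22949, mR=-32/53; mL+mR=160/433 → advance +1; mR−mL=-36192/22949 → turn -1·90°
n=1: pose=(-4,4,W); sL=16/41, sR=80/289; mL=7904/11849, mR=-16/41; mL+mR=80/289 → advance +1; mR−mL=-12528/11849 → turn -1·90°
n=2: pose=(-5,4,N); sL=160/613, sR=160/433; mL=167360/265429, mR=-160/613; mL+mR=160/433 → advance +1; mR−mL=-236640/265429 → turn -1·90°
n=3: pose=(-5,5,E); sL=40/117, sR=5/9; mL=35/39, mR=-40/117; mL+mR=5/9 → advance +1; mR−mL=-145/117 → turn -1·90°
n=4: pose=(-4,5,S); sL=32/53, sR=160/433; mL=22336/22949, mR=-32/53; mL+mR=160/433 → advance +1; mR−mL=-36192/22949 → turn -1·90°
n=5: pose=(-4,4,W); sL=16/41, sR=80/289; mL=7904/11849, mR=-16/41; mL+mR=80/289 → advance +1; mR−mL=-12528/11849 → turn -1·90°
n=6: pose=(-5,4,N); sL=160/613, sR=160/433; mL=167360/265429, mR=-160/613; mL+mR=160/433 → advance +1; mR−mL=-236640/265429 → turn -1·90°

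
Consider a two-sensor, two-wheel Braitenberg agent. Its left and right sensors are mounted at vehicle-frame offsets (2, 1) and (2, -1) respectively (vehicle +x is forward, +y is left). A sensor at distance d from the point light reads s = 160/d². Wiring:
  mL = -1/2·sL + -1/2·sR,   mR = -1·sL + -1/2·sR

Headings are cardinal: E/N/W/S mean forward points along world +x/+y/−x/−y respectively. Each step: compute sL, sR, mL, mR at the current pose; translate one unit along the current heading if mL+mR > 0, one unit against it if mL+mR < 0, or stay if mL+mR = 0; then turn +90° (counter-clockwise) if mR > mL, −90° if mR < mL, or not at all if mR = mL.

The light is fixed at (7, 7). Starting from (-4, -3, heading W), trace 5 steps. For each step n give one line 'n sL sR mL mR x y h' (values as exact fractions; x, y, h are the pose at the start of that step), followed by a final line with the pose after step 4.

n=0: pose=(-4,-3,W); sL=16/29, sR=16/25; mL=-432/725, mR=-632/725; mL+mR=-1064/725 → advance -1; mR−mL=-8/29 → turn -1·90°
n=1: pose=(-3,-3,N); sL=32/37, sR=32/29; mL=-1056/1073, mR=-1520/1073; mL+mR=-2576/1073 → advance -1; mR−mL=-16/37 → turn -1·90°
n=2: pose=(-3,-4,E); sL=40/41, sR=10/13; mL=-465/533, mR=-725/533; mL+mR=-1190/533 → advance -1; mR−mL=-20/41 → turn -1·90°
n=3: pose=(-4,-4,S); sL=160/269, sR=160/313; mL=-46560/84197, mR=-71600/84197; mL+mR=-118160/84197 → advance -1; mR−mL=-80/269 → turn -1·90°
n=4: pose=(-4,-3,W); sL=16/29, sR=16/25; mL=-432/725, mR=-632/725; mL+mR=-1064/725 → advance -1; mR−mL=-8/29 → turn -1·90°

0 16/29 16/25 -432/725 -632/725 -4 -3 W
1 32/37 32/29 -1056/1073 -1520/1073 -3 -3 N
2 40/41 10/13 -465/533 -725/533 -3 -4 E
3 160/269 160/313 -46560/84197 -71600/84197 -4 -4 S
4 16/29 16/25 -432/725 -632/725 -4 -3 W
final -3 -3 N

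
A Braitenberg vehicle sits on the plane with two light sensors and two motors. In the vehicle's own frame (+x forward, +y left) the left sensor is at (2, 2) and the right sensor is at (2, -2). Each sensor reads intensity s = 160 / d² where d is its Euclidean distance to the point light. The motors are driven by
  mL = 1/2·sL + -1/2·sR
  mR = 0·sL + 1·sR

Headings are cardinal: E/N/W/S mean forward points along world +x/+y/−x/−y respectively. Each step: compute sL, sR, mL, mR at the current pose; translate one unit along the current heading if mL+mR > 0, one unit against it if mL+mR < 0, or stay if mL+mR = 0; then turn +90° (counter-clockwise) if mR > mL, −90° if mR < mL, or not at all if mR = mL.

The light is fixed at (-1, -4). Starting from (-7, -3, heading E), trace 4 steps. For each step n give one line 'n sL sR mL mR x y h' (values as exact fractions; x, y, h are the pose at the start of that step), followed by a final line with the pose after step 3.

0 32/5 160/17 -128/85 160/17 -7 -3 E
1 80/29 80/9 -800/261 80/9 -6 -3 N
2 160/49 32/13 256/637 32/13 -6 -2 W
3 10 5/2 15/4 5/2 -7 -2 S
final -7 -3 W

n=0: pose=(-7,-3,E); sL=32/5, sR=160/17; mL=-128/85, mR=160/17; mL+mR=672/85 → advance +1; mR−mL=928/85 → turn +1·90°
n=1: pose=(-6,-3,N); sL=80/29, sR=80/9; mL=-800/261, mR=80/9; mL+mR=1520/261 → advance +1; mR−mL=1040/87 → turn +1·90°
n=2: pose=(-6,-2,W); sL=160/49, sR=32/13; mL=256/637, mR=32/13; mL+mR=1824/637 → advance +1; mR−mL=1312/637 → turn +1·90°
n=3: pose=(-7,-2,S); sL=10, sR=5/2; mL=15/4, mR=5/2; mL+mR=25/4 → advance +1; mR−mL=-5/4 → turn -1·90°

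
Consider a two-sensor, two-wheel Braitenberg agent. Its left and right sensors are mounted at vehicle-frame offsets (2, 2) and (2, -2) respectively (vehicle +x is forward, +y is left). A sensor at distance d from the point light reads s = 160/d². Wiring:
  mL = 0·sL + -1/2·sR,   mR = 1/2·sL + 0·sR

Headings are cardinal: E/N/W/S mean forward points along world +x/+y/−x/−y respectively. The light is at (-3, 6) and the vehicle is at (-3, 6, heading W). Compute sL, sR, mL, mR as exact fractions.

20 20 -10 10

left sensor world pos  = (-5, 4); dL² = 8
right sensor world pos = (-5, 8); dR² = 8
sL = 160/8 = 20
sR = 160/8 = 20
mL = 0·sL + -1/2·sR = -10
mR = 1/2·sL + 0·sR = 10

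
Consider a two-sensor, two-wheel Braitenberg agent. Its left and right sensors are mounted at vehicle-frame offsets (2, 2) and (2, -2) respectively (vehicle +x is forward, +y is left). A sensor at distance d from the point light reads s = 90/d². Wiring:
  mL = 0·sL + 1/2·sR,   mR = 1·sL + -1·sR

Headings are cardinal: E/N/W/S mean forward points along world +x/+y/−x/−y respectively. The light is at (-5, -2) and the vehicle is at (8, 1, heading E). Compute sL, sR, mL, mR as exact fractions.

9/25 45/113 45/226 -108/2825

left sensor world pos  = (10, 3); dL² = 250
right sensor world pos = (10, -1); dR² = 226
sL = 90/250 = 9/25
sR = 90/226 = 45/113
mL = 0·sL + 1/2·sR = 45/226
mR = 1·sL + -1·sR = -108/2825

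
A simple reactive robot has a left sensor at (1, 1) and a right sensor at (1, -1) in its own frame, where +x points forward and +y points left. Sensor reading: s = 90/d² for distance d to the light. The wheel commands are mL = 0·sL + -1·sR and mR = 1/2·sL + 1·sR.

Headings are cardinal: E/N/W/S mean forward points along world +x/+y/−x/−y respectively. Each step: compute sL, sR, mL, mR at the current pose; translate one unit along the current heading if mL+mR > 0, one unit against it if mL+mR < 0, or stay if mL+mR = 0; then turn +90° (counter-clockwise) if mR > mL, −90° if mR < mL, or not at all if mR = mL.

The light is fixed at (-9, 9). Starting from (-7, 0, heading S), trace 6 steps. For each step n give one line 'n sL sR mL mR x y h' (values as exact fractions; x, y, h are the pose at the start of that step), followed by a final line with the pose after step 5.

n=0: pose=(-7,0,S); sL=90/109, sR=90/101; mL=-90/101, mR=14355/11009; mL+mR=45/109 → advance +1; mR−mL=24165/11009 → turn +1·90°
n=1: pose=(-7,-1,E); sL=1, sR=9/13; mL=-9/13, mR=31/26; mL+mR=1/2 → advance +1; mR−mL=49/26 → turn +1·90°
n=2: pose=(-6,-1,N); sL=18/17, sR=90/97; mL=-90/97, mR=2403/1649; mL+mR=9/17 → advance +1; mR−mL=3933/1649 → turn +1·90°
n=3: pose=(-6,0,W); sL=45/52, sR=45/34; mL=-45/34, mR=3105/1768; mL+mR=45/104 → advance +1; mR−mL=5445/1768 → turn +1·90°
n=4: pose=(-7,0,S); sL=90/109, sR=90/101; mL=-90/101, mR=14355/11009; mL+mR=45/109 → advance +1; mR−mL=24165/11009 → turn +1·90°
n=5: pose=(-7,-1,E); sL=1, sR=9/13; mL=-9/13, mR=31/26; mL+mR=1/2 → advance +1; mR−mL=49/26 → turn +1·90°

0 90/109 90/101 -90/101 14355/11009 -7 0 S
1 1 9/13 -9/13 31/26 -7 -1 E
2 18/17 90/97 -90/97 2403/1649 -6 -1 N
3 45/52 45/34 -45/34 3105/1768 -6 0 W
4 90/109 90/101 -90/101 14355/11009 -7 0 S
5 1 9/13 -9/13 31/26 -7 -1 E
final -6 -1 N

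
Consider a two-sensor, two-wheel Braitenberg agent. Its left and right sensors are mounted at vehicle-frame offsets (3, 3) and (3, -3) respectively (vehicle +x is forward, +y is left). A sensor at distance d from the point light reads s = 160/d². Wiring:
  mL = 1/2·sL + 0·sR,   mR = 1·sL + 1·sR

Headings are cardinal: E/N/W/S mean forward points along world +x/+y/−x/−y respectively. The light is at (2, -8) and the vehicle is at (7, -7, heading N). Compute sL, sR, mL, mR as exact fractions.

8 2 4 10

left sensor world pos  = (4, -4); dL² = 20
right sensor world pos = (10, -4); dR² = 80
sL = 160/20 = 8
sR = 160/80 = 2
mL = 1/2·sL + 0·sR = 4
mR = 1·sL + 1·sR = 10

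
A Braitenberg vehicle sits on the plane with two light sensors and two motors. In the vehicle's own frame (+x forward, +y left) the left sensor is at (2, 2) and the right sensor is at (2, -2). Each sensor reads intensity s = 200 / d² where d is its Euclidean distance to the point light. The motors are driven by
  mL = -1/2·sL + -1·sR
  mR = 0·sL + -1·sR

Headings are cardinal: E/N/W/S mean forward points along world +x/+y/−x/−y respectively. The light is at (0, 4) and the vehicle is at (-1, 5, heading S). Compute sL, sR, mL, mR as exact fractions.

100 20 -70 -20

left sensor world pos  = (1, 3); dL² = 2
right sensor world pos = (-3, 3); dR² = 10
sL = 200/2 = 100
sR = 200/10 = 20
mL = -1/2·sL + -1·sR = -70
mR = 0·sL + -1·sR = -20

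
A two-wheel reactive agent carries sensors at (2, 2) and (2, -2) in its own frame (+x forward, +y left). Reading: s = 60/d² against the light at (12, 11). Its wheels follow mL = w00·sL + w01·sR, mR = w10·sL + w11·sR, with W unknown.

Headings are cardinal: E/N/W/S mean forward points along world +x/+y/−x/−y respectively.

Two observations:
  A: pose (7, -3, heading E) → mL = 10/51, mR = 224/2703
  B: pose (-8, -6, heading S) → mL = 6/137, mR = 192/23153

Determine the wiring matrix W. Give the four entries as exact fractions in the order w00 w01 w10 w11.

obs A: pose=(7,-3,E) → sL=20/51, sR=12/53, mL=10/51, mR=224/2703
obs B: pose=(-8,-6,S) → sL=12/137, sR=12/169, mL=6/137, mR=192/23153
sensor matrix S = [[20/51, 12/53], [12/137, 12/169]]; det S = 167168/20860853
solve [mL_A; mL_B] = S·[w00; w01] and [mR_A; mR_B] = S·[w10; w11]:
  w00 = 1/2, w01 = 0, w10 = 1/2, w11 = -1/2

1/2 0 1/2 -1/2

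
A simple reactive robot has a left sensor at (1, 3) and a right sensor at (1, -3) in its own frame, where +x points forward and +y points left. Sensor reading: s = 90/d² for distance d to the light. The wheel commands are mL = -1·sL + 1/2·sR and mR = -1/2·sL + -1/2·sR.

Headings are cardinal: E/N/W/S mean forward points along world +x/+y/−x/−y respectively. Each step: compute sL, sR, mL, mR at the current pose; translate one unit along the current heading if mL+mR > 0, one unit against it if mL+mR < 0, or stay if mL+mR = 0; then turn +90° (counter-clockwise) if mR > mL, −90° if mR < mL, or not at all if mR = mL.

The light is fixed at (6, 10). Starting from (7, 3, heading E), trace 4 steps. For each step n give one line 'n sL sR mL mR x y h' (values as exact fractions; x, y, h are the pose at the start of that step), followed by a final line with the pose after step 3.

0 9/2 45/52 -423/104 -279/104 7 3 E
1 2 2 -1 -2 6 3 N
2 45/13 45/61 -4905/1586 -1665/793 6 2 E
3 18/13 90/53 -369/689 -1062/689 5 2 N
final 5 1 E

n=0: pose=(7,3,E); sL=9/2, sR=45/52; mL=-423/104, mR=-279/104; mL+mR=-27/4 → advance -1; mR−mL=18/13 → turn +1·90°
n=1: pose=(6,3,N); sL=2, sR=2; mL=-1, mR=-2; mL+mR=-3 → advance -1; mR−mL=-1 → turn -1·90°
n=2: pose=(6,2,E); sL=45/13, sR=45/61; mL=-4905/1586, mR=-1665/793; mL+mR=-135/26 → advance -1; mR−mL=1575/1586 → turn +1·90°
n=3: pose=(5,2,N); sL=18/13, sR=90/53; mL=-369/689, mR=-1062/689; mL+mR=-27/13 → advance -1; mR−mL=-693/689 → turn -1·90°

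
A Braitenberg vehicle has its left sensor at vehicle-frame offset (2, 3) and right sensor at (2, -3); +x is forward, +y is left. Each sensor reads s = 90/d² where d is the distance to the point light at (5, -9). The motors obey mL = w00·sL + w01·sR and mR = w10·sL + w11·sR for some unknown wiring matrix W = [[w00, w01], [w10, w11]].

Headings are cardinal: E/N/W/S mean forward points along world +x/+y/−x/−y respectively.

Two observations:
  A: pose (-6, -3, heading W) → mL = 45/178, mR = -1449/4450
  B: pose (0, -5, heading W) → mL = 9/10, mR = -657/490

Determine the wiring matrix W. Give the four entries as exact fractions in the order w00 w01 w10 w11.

1/2 0 -1 1/2

obs A: pose=(-6,-3,W) → sL=45/89, sR=9/25, mL=45/178, mR=-1449/4450
obs B: pose=(0,-5,W) → sL=9/5, sR=45/49, mL=9/10, mR=-657/490
sensor matrix S = [[45/89, 9/25], [9/5, 45/49]]; det S = -100116/545125
solve [mL_A; mL_B] = S·[w00; w01] and [mR_A; mR_B] = S·[w10; w11]:
  w00 = 1/2, w01 = 0, w10 = -1, w11 = 1/2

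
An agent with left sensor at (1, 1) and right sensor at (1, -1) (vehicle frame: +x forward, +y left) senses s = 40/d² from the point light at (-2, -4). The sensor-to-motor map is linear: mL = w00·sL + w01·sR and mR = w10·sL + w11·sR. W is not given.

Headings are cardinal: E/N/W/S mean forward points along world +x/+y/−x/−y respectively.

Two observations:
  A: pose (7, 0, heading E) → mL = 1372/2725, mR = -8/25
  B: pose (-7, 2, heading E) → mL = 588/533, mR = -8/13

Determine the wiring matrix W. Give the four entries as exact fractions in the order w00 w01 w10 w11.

obs A: pose=(7,0,E) → sL=8/25, sR=40/109, mL=1372/2725, mR=-8/25
obs B: pose=(-7,2,E) → sL=8/13, sR=40/41, mL=588/533, mR=-8/13
sensor matrix S = [[8/25, 40/109], [8/13, 40/41]]; det S = 25088/290485
solve [mL_A; mL_B] = S·[w00; w01] and [mR_A; mR_B] = S·[w10; w11]:
  w00 = 1, w01 = 1/2, w10 = -1, w11 = 0

1 1/2 -1 0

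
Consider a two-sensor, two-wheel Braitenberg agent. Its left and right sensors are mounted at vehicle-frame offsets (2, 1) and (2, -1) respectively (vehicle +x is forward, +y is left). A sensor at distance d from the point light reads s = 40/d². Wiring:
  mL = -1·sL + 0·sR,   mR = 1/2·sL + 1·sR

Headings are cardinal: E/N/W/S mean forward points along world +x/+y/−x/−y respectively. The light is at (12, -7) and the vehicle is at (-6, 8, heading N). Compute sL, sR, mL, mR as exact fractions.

4/65 20/289 -4/65 1878/18785

left sensor world pos  = (-7, 10); dL² = 650
right sensor world pos = (-5, 10); dR² = 578
sL = 40/650 = 4/65
sR = 40/578 = 20/289
mL = -1·sL + 0·sR = -4/65
mR = 1/2·sL + 1·sR = 1878/18785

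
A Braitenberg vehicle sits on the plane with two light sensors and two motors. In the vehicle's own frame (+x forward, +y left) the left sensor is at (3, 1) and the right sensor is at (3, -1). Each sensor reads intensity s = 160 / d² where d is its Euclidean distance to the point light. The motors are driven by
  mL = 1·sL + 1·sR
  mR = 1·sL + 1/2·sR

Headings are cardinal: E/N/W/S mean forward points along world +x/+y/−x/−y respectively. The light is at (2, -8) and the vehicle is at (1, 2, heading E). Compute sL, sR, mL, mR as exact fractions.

left sensor world pos  = (4, 3); dL² = 125
right sensor world pos = (4, 1); dR² = 85
sL = 160/125 = 32/25
sR = 160/85 = 32/17
mL = 1·sL + 1·sR = 1344/425
mR = 1·sL + 1/2·sR = 944/425

32/25 32/17 1344/425 944/425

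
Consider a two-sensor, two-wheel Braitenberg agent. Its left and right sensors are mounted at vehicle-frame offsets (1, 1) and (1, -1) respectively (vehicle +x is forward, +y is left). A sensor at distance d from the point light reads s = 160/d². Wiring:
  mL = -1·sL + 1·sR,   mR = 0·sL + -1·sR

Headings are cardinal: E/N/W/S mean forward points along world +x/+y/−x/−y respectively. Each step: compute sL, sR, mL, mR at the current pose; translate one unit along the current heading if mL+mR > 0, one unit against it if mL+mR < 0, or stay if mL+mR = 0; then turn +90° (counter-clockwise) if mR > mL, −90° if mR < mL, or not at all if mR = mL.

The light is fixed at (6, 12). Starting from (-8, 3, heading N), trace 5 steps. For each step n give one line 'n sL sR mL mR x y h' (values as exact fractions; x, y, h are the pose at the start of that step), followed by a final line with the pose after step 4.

n=0: pose=(-8,3,N); sL=160/289, sR=160/233; mL=8960/67337, mR=-160/233; mL+mR=-160/289 → advance -1; mR−mL=-55200/67337 → turn -1·90°
n=1: pose=(-8,2,E); sL=16/25, sR=16/29; mL=-64/725, mR=-16/29; mL+mR=-16/25 → advance -1; mR−mL=-336/725 → turn -1·90°
n=2: pose=(-9,2,S); sL=160/317, sR=160/377; mL=-9600/119509, mR=-160/377; mL+mR=-160/317 → advance -1; mR−mL=-41120/119509 → turn -1·90°
n=3: pose=(-9,3,W); sL=40/89, sR=1/2; mL=9/178, mR=-1/2; mL+mR=-40/89 → advance -1; mR−mL=-49/89 → turn -1·90°
n=4: pose=(-8,3,N); sL=160/289, sR=160/233; mL=8960/67337, mR=-160/233; mL+mR=-160/289 → advance -1; mR−mL=-55200/67337 → turn -1·90°

0 160/289 160/233 8960/67337 -160/233 -8 3 N
1 16/25 16/29 -64/725 -16/29 -8 2 E
2 160/317 160/377 -9600/119509 -160/377 -9 2 S
3 40/89 1/2 9/178 -1/2 -9 3 W
4 160/289 160/233 8960/67337 -160/233 -8 3 N
final -8 2 E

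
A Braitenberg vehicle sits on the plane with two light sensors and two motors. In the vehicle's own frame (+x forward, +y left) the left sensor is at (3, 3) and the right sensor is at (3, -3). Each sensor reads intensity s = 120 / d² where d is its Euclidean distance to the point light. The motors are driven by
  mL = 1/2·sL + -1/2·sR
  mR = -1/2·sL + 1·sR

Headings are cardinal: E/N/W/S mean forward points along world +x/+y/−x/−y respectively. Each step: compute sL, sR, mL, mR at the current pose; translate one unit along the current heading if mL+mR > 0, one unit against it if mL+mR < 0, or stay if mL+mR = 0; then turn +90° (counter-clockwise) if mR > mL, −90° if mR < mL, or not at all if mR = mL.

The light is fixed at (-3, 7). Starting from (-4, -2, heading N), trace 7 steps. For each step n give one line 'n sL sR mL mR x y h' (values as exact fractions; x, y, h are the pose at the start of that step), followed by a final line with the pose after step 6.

n=0: pose=(-4,-2,N); sL=30/13, sR=3; mL=-9/26, mR=24/13; mL+mR=3/2 → advance +1; mR−mL=57/26 → turn +1·90°
n=1: pose=(-4,-1,W); sL=120/137, sR=120/41; mL=-5760/5617, mR=13980/5617; mL+mR=60/41 → advance +1; mR−mL=19740/5617 → turn +1·90°
n=2: pose=(-5,-1,S); sL=60/61, sR=60/73; mL=360/4453, mR=1470/4453; mL+mR=30/73 → advance +1; mR−mL=1110/4453 → turn +1·90°
n=3: pose=(-5,-2,E); sL=120/37, sR=24/29; mL=1296/1073, mR=-852/1073; mL+mR=12/29 → advance +1; mR−mL=-2148/1073 → turn -1·90°
n=4: pose=(-4,-2,S); sL=30/37, sR=3/4; mL=9/296, mR=51/148; mL+mR=3/8 → advance +1; mR−mL=93/296 → turn +1·90°
n=5: pose=(-4,-3,E); sL=120/53, sR=120/173; mL=7200/9169, mR=-4020/9169; mL+mR=60/173 → advance +1; mR−mL=-11220/9169 → turn -1·90°
n=6: pose=(-3,-3,S); sL=60/89, sR=60/89; mL=0, mR=30/89; mL+mR=30/89 → advance +1; mR−mL=30/89 → turn +1·90°

0 30/13 3 -9/26 24/13 -4 -2 N
1 120/137 120/41 -5760/5617 13980/5617 -4 -1 W
2 60/61 60/73 360/4453 1470/4453 -5 -1 S
3 120/37 24/29 1296/1073 -852/1073 -5 -2 E
4 30/37 3/4 9/296 51/148 -4 -2 S
5 120/53 120/173 7200/9169 -4020/9169 -4 -3 E
6 60/89 60/89 0 30/89 -3 -3 S
final -3 -4 E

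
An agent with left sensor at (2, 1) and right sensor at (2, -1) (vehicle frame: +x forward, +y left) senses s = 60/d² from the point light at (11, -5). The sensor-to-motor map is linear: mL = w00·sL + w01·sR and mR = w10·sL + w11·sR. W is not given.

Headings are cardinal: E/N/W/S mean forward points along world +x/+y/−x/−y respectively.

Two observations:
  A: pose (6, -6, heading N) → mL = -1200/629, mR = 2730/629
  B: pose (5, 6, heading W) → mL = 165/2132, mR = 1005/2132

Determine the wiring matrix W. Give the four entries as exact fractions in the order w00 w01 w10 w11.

1 -1 1/2 1

obs A: pose=(6,-6,N) → sL=60/37, sR=60/17, mL=-1200/629, mR=2730/629
obs B: pose=(5,6,W) → sL=15/41, sR=15/52, mL=165/2132, mR=1005/2132
sensor matrix S = [[60/37, 60/17], [15/41, 15/52]]; det S = -276075/335257
solve [mL_A; mL_B] = S·[w00; w01] and [mR_A; mR_B] = S·[w10; w11]:
  w00 = 1, w01 = -1, w10 = 1/2, w11 = 1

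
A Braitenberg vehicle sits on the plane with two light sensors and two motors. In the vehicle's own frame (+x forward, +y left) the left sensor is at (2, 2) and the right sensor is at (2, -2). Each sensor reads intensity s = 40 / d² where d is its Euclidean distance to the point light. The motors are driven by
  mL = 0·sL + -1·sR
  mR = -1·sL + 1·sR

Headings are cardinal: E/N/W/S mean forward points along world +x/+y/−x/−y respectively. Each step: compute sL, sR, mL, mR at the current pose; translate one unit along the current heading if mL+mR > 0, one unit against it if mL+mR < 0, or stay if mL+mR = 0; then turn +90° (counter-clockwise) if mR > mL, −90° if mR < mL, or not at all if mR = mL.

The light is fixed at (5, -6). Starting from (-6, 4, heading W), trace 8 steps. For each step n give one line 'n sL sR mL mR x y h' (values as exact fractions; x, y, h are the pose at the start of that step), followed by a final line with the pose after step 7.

n=0: pose=(-6,4,W); sL=40/233, sR=40/313; mL=-40/313, mR=-3200/72929; mL+mR=-40/233 → advance -1; mR−mL=6120/72929 → turn +1·90°
n=1: pose=(-5,4,S); sL=5/16, sR=5/26; mL=-5/26, mR=-25/208; mL+mR=-5/16 → advance -1; mR−mL=15/208 → turn +1·90°
n=2: pose=(-5,5,E); sL=40/233, sR=8/29; mL=-8/29, mR=704/6757; mL+mR=-40/233 → advance -1; mR−mL=2568/6757 → turn +1·90°
n=3: pose=(-6,5,N); sL=20/169, sR=4/25; mL=-4/25, mR=176/4225; mL+mR=-20/169 → advance -1; mR−mL=852/4225 → turn +1·90°
n=4: pose=(-6,4,W); sL=40/233, sR=40/313; mL=-40/313, mR=-3200/72929; mL+mR=-40/233 → advance -1; mR−mL=6120/72929 → turn +1·90°
n=5: pose=(-5,4,S); sL=5/16, sR=5/26; mL=-5/26, mR=-25/208; mL+mR=-5/16 → advance -1; mR−mL=15/208 → turn +1·90°
n=6: pose=(-5,5,E); sL=40/233, sR=8/29; mL=-8/29, mR=704/6757; mL+mR=-40/233 → advance -1; mR−mL=2568/6757 → turn +1·90°
n=7: pose=(-6,5,N); sL=20/169, sR=4/25; mL=-4/25, mR=176/4225; mL+mR=-20/169 → advance -1; mR−mL=852/4225 → turn +1·90°

0 40/233 40/313 -40/313 -3200/72929 -6 4 W
1 5/16 5/26 -5/26 -25/208 -5 4 S
2 40/233 8/29 -8/29 704/6757 -5 5 E
3 20/169 4/25 -4/25 176/4225 -6 5 N
4 40/233 40/313 -40/313 -3200/72929 -6 4 W
5 5/16 5/26 -5/26 -25/208 -5 4 S
6 40/233 8/29 -8/29 704/6757 -5 5 E
7 20/169 4/25 -4/25 176/4225 -6 5 N
final -6 4 W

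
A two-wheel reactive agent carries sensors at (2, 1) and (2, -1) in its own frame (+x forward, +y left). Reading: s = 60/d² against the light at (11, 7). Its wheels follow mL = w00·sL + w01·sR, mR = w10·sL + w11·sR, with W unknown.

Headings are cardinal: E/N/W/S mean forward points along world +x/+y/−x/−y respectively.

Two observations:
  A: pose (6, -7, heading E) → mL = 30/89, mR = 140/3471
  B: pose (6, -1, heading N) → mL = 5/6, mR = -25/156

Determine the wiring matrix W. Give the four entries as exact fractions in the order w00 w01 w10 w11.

obs A: pose=(6,-7,E) → sL=30/89, sR=10/39, mL=30/89, mR=140/3471
obs B: pose=(6,-1,N) → sL=5/6, sR=15/13, mL=5/6, mR=-25/156
sensor matrix S = [[30/89, 10/39], [5/6, 15/13]]; det S = 1825/10413
solve [mL_A; mL_B] = S·[w00; w01] and [mR_A; mR_B] = S·[w10; w11]:
  w00 = 1, w01 = 0, w10 = 1/2, w11 = -1/2

1 0 1/2 -1/2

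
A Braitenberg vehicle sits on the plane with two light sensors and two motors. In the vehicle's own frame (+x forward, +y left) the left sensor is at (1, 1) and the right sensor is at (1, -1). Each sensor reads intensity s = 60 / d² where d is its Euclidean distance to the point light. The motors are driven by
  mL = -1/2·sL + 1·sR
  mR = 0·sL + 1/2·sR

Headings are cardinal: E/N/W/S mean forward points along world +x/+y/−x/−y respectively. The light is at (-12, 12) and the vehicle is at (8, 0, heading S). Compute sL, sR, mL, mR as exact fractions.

left sensor world pos  = (9, -1); dL² = 610
right sensor world pos = (7, -1); dR² = 530
sL = 60/610 = 6/61
sR = 60/530 = 6/53
mL = -1/2·sL + 1·sR = 207/3233
mR = 0·sL + 1/2·sR = 3/53

6/61 6/53 207/3233 3/53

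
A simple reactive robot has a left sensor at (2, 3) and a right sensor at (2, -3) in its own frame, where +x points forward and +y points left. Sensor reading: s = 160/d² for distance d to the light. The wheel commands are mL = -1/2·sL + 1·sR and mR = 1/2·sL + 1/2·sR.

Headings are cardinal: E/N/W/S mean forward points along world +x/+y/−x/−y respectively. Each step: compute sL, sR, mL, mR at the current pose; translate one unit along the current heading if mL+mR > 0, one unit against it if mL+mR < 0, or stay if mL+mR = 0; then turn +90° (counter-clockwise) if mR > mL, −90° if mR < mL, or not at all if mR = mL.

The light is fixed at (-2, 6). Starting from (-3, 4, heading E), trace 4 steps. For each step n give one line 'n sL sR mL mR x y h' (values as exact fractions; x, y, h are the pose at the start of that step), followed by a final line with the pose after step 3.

0 80 80/13 -440/13 560/13 -3 4 E
1 160/9 160/9 80/9 160/9 -2 4 N
2 8 20 16 14 -2 5 W
3 160/17 32 464/17 352/17 -3 5 N
final -3 6 E

n=0: pose=(-3,4,E); sL=80, sR=80/13; mL=-440/13, mR=560/13; mL+mR=120/13 → advance +1; mR−mL=1000/13 → turn +1·90°
n=1: pose=(-2,4,N); sL=160/9, sR=160/9; mL=80/9, mR=160/9; mL+mR=80/3 → advance +1; mR−mL=80/9 → turn +1·90°
n=2: pose=(-2,5,W); sL=8, sR=20; mL=16, mR=14; mL+mR=30 → advance +1; mR−mL=-2 → turn -1·90°
n=3: pose=(-3,5,N); sL=160/17, sR=32; mL=464/17, mR=352/17; mL+mR=48 → advance +1; mR−mL=-112/17 → turn -1·90°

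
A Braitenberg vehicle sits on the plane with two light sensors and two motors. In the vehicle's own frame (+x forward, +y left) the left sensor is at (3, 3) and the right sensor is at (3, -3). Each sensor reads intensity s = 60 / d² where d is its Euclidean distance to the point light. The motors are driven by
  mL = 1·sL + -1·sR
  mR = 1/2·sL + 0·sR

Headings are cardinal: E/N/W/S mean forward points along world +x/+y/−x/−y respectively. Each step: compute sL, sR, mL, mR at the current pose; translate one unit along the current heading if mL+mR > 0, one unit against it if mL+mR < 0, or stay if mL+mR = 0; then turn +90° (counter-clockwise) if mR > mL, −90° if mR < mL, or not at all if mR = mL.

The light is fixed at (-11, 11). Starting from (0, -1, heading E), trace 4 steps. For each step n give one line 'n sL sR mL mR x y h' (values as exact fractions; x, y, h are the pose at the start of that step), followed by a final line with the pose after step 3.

n=0: pose=(0,-1,E); sL=60/277, sR=60/421; mL=8640/116617, mR=30/277; mL+mR=21270/116617 → advance +1; mR−mL=3990/116617 → turn +1·90°
n=1: pose=(1,-1,N); sL=10/27, sR=10/51; mL=80/459, mR=5/27; mL+mR=55/153 → advance +1; mR−mL=5/459 → turn +1·90°
n=2: pose=(1,0,W); sL=60/277, sR=12/29; mL=-1584/8033, mR=30/277; mL+mR=-714/8033 → advance -1; mR−mL=2454/8033 → turn +1·90°
n=3: pose=(2,0,S); sL=15/113, sR=15/74; mL=-585/8362, mR=15/226; mL+mR=-15/4181 → advance -1; mR−mL=570/4181 → turn +1·90°

0 60/277 60/421 8640/116617 30/277 0 -1 E
1 10/27 10/51 80/459 5/27 1 -1 N
2 60/277 12/29 -1584/8033 30/277 1 0 W
3 15/113 15/74 -585/8362 15/226 2 0 S
final 2 1 E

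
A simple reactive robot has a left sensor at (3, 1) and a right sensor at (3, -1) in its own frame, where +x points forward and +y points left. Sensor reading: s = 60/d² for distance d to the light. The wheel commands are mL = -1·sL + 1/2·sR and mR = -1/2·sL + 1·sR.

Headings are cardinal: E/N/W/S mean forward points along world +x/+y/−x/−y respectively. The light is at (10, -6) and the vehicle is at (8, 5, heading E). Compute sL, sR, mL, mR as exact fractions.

left sensor world pos  = (11, 6); dL² = 145
right sensor world pos = (11, 4); dR² = 101
sL = 60/145 = 12/29
sR = 60/101 = 60/101
mL = -1·sL + 1/2·sR = -342/2929
mR = -1/2·sL + 1·sR = 1134/2929

12/29 60/101 -342/2929 1134/2929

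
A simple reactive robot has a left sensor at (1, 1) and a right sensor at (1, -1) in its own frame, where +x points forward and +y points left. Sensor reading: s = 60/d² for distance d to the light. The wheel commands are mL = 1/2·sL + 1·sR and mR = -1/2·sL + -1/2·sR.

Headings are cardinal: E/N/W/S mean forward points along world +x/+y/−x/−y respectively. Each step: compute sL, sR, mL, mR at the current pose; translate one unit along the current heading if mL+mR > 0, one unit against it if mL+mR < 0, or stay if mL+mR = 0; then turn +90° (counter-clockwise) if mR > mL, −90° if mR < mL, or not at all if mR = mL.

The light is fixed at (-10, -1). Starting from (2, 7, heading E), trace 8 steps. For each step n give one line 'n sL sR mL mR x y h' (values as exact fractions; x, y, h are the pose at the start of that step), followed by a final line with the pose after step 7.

0 6/25 30/109 1077/2725 -702/2725 2 7 E
1 12/49 60/193 4098/9457 -2628/9457 3 7 S
2 1/3 15/52 71/156 -97/312 3 6 W
3 12/37 60/233 3618/8621 -2508/8621 2 6 N
4 6/25 30/109 1077/2725 -702/2725 2 7 E
5 12/49 60/193 4098/9457 -2628/9457 3 7 S
6 1/3 15/52 71/156 -97/312 3 6 W
7 12/37 60/233 3618/8621 -2508/8621 2 6 N
final 2 7 E

n=0: pose=(2,7,E); sL=6/25, sR=30/109; mL=1077/2725, mR=-702/2725; mL+mR=15/109 → advance +1; mR−mL=-1779/2725 → turn -1·90°
n=1: pose=(3,7,S); sL=12/49, sR=60/193; mL=4098/9457, mR=-2628/9457; mL+mR=30/193 → advance +1; mR−mL=-6726/9457 → turn -1·90°
n=2: pose=(3,6,W); sL=1/3, sR=15/52; mL=71/156, mR=-97/312; mL+mR=15/104 → advance +1; mR−mL=-239/312 → turn -1·90°
n=3: pose=(2,6,N); sL=12/37, sR=60/233; mL=3618/8621, mR=-2508/8621; mL+mR=30/233 → advance +1; mR−mL=-6126/8621 → turn -1·90°
n=4: pose=(2,7,E); sL=6/25, sR=30/109; mL=1077/2725, mR=-702/2725; mL+mR=15/109 → advance +1; mR−mL=-1779/2725 → turn -1·90°
n=5: pose=(3,7,S); sL=12/49, sR=60/193; mL=4098/9457, mR=-2628/9457; mL+mR=30/193 → advance +1; mR−mL=-6726/9457 → turn -1·90°
n=6: pose=(3,6,W); sL=1/3, sR=15/52; mL=71/156, mR=-97/312; mL+mR=15/104 → advance +1; mR−mL=-239/312 → turn -1·90°
n=7: pose=(2,6,N); sL=12/37, sR=60/233; mL=3618/8621, mR=-2508/8621; mL+mR=30/233 → advance +1; mR−mL=-6126/8621 → turn -1·90°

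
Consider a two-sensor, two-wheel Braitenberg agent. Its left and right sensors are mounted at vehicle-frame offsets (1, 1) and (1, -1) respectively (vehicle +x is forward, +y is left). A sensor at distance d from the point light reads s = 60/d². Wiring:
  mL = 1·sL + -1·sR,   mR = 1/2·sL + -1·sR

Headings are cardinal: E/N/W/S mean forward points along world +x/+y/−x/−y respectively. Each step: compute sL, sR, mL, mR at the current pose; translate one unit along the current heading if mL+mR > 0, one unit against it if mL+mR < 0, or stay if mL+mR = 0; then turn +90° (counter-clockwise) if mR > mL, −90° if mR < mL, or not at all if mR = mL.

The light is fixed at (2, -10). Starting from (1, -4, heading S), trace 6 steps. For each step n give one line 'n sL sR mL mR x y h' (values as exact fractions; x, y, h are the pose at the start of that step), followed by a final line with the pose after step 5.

0 12/5 60/29 48/145 -126/145 1 -4 S
1 3/2 15/17 21/34 -9/68 1 -3 W
2 60/73 12/13 -96/949 -486/949 0 -3 N
3 6/5 30/13 -72/65 -111/65 0 -4 E
4 60/29 60/41 720/1189 -510/1189 -1 -4 S
5 15/8 15/13 75/104 -45/208 -1 -5 W
final -2 -5 N

n=0: pose=(1,-4,S); sL=12/5, sR=60/29; mL=48/145, mR=-126/145; mL+mR=-78/145 → advance -1; mR−mL=-6/5 → turn -1·90°
n=1: pose=(1,-3,W); sL=3/2, sR=15/17; mL=21/34, mR=-9/68; mL+mR=33/68 → advance +1; mR−mL=-3/4 → turn -1·90°
n=2: pose=(0,-3,N); sL=60/73, sR=12/13; mL=-96/949, mR=-486/949; mL+mR=-582/949 → advance -1; mR−mL=-30/73 → turn -1·90°
n=3: pose=(0,-4,E); sL=6/5, sR=30/13; mL=-72/65, mR=-111/65; mL+mR=-183/65 → advance -1; mR−mL=-3/5 → turn -1·90°
n=4: pose=(-1,-4,S); sL=60/29, sR=60/41; mL=720/1189, mR=-510/1189; mL+mR=210/1189 → advance +1; mR−mL=-30/29 → turn -1·90°
n=5: pose=(-1,-5,W); sL=15/8, sR=15/13; mL=75/104, mR=-45/208; mL+mR=105/208 → advance +1; mR−mL=-15/16 → turn -1·90°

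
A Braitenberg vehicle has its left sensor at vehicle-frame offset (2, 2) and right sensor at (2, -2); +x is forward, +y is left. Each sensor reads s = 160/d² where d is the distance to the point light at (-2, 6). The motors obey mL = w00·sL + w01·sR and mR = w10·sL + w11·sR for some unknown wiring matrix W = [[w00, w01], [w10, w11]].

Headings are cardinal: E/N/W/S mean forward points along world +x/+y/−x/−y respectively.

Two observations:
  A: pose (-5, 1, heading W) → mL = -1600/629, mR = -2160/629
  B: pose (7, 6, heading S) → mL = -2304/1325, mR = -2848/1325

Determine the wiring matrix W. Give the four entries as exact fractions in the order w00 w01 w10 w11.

obs A: pose=(-5,1,W) → sL=80/37, sR=80/17, mL=-1600/629, mR=-2160/629
obs B: pose=(7,6,S) → sL=32/25, sR=160/53, mL=-2304/1325, mR=-2848/1325
sensor matrix S = [[80/37, 80/17], [32/25, 160/53]]; det S = 83968/166685
solve [mL_A; mL_B] = S·[w00; w01] and [mR_A; mR_B] = S·[w10; w11]:
  w00 = 1, w01 = -1, w10 = -1/2, w11 = -1/2

1 -1 -1/2 -1/2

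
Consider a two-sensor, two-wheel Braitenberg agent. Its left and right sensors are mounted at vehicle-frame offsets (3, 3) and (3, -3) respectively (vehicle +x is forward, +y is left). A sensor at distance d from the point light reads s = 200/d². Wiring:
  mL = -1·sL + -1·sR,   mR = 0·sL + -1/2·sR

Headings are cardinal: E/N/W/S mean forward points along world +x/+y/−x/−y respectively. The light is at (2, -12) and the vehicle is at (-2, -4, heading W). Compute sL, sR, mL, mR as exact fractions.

left sensor world pos  = (-5, -7); dL² = 74
right sensor world pos = (-5, -1); dR² = 170
sL = 200/74 = 100/37
sR = 200/170 = 20/17
mL = -1·sL + -1·sR = -2440/629
mR = 0·sL + -1/2·sR = -10/17

100/37 20/17 -2440/629 -10/17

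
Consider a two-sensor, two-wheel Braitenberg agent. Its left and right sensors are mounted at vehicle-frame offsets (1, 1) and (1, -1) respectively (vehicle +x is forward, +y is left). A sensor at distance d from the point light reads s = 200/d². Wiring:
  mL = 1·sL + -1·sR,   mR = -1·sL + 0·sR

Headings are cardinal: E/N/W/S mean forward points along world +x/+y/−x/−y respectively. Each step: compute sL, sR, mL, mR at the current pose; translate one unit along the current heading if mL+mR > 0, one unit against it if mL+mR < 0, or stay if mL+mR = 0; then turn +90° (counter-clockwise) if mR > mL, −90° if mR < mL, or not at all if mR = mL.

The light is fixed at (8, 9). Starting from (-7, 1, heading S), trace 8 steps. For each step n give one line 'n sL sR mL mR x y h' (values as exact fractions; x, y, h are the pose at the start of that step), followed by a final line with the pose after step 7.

n=0: pose=(-7,1,S); sL=200/277, sR=200/337; mL=12000/93349, mR=-200/277; mL+mR=-200/337 → advance -1; mR−mL=-79400/93349 → turn -1·90°
n=1: pose=(-7,2,W); sL=5/8, sR=50/73; mL=-35/584, mR=-5/8; mL+mR=-50/73 → advance -1; mR−mL=-165/292 → turn -1·90°
n=2: pose=(-6,2,N); sL=200/261, sR=40/41; mL=-2240/10701, mR=-200/261; mL+mR=-40/41 → advance -1; mR−mL=-5960/10701 → turn -1·90°
n=3: pose=(-6,1,E); sL=100/109, sR=4/5; mL=64/545, mR=-100/109; mL+mR=-4/5 → advance -1; mR−mL=-564/545 → turn -1·90°
n=4: pose=(-7,1,S); sL=200/277, sR=200/337; mL=12000/93349, mR=-200/277; mL+mR=-200/337 → advance -1; mR−mL=-79400/93349 → turn -1·90°
n=5: pose=(-7,2,W); sL=5/8, sR=50/73; mL=-35/584, mR=-5/8; mL+mR=-50/73 → advance -1; mR−mL=-165/292 → turn -1·90°
n=6: pose=(-6,2,N); sL=200/261, sR=40/41; mL=-2240/10701, mR=-200/261; mL+mR=-40/41 → advance -1; mR−mL=-5960/10701 → turn -1·90°
n=7: pose=(-6,1,E); sL=100/109, sR=4/5; mL=64/545, mR=-100/109; mL+mR=-4/5 → advance -1; mR−mL=-564/545 → turn -1·90°

0 200/277 200/337 12000/93349 -200/277 -7 1 S
1 5/8 50/73 -35/584 -5/8 -7 2 W
2 200/261 40/41 -2240/10701 -200/261 -6 2 N
3 100/109 4/5 64/545 -100/109 -6 1 E
4 200/277 200/337 12000/93349 -200/277 -7 1 S
5 5/8 50/73 -35/584 -5/8 -7 2 W
6 200/261 40/41 -2240/10701 -200/261 -6 2 N
7 100/109 4/5 64/545 -100/109 -6 1 E
final -7 1 S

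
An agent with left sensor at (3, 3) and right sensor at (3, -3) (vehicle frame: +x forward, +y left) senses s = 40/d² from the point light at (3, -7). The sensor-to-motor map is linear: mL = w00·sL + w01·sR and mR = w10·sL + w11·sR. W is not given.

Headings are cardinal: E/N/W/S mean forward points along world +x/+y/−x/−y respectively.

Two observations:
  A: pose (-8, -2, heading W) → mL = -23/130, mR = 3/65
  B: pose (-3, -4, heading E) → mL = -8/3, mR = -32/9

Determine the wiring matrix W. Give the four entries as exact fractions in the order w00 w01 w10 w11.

obs A: pose=(-8,-2,W) → sL=1/5, sR=2/13, mL=-23/130, mR=3/65
obs B: pose=(-3,-4,E) → sL=8/9, sR=40/9, mL=-8/3, mR=-32/9
sensor matrix S = [[1/5, 2/13], [8/9, 40/9]]; det S = 88/117
solve [mL_A; mL_B] = S·[w00; w01] and [mR_A; mR_B] = S·[w10; w11]:
  w00 = -1/2, w01 = -1/2, w10 = 1, w11 = -1

-1/2 -1/2 1 -1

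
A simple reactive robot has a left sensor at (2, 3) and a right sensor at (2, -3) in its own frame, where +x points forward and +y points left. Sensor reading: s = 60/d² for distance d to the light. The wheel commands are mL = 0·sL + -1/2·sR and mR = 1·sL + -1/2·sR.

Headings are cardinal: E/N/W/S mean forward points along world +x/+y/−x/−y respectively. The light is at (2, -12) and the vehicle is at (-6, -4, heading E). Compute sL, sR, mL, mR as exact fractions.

left sensor world pos  = (-4, -1); dL² = 157
right sensor world pos = (-4, -7); dR² = 61
sL = 60/157 = 60/157
sR = 60/61 = 60/61
mL = 0·sL + -1/2·sR = -30/61
mR = 1·sL + -1/2·sR = -1050/9577

60/157 60/61 -30/61 -1050/9577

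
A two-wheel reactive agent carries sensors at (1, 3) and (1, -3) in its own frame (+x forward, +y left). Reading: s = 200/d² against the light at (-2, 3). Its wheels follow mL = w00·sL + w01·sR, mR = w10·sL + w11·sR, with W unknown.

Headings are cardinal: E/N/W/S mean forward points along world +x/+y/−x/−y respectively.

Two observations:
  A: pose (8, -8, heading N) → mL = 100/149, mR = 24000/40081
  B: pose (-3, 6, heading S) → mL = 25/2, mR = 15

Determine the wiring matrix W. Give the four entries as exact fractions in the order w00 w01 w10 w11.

obs A: pose=(8,-8,N) → sL=200/149, sR=200/269, mL=100/149, mR=24000/40081
obs B: pose=(-3,6,S) → sL=25, sR=10, mL=25/2, mR=15
sensor matrix S = [[200/149, 200/269], [25, 10]]; det S = -207000/40081
solve [mL_A; mL_B] = S·[w00; w01] and [mR_A; mR_B] = S·[w10; w11]:
  w00 = 1/2, w01 = 0, w10 = 1, w11 = -1

1/2 0 1 -1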